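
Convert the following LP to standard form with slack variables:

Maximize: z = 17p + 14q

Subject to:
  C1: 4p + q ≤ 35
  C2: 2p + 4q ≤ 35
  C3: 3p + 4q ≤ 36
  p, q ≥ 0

max z = 17p + 14q

s.t.
  4p + q + s1 = 35
  2p + 4q + s2 = 35
  3p + 4q + s3 = 36
  p, q, s1, s2, s3 ≥ 0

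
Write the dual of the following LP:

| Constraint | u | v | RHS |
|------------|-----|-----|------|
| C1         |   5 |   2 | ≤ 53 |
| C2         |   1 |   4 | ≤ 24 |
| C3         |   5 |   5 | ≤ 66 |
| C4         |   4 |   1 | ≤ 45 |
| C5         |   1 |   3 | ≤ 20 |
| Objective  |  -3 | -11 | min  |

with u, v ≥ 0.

Primal min cᵀx s.t. Ax ≤ b, x ≥ 0  →  Dual max −bᵀy s.t. Aᵀy ≥ −c, y ≥ 0.

Maximize: z = -53y1 - 24y2 - 66y3 - 45y4 - 20y5

Subject to:
  5y1 + y2 + 5y3 + 4y4 + y5 ≥ 3
  2y1 + 4y2 + 5y3 + y4 + 3y5 ≥ 11
  y1, y2, y3, y4, y5 ≥ 0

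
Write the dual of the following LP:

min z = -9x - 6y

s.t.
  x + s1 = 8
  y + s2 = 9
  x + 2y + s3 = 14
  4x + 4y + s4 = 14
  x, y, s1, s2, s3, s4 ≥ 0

Primal min cᵀx s.t. Ax ≤ b, x ≥ 0  →  Dual max −bᵀy s.t. Aᵀy ≥ −c, y ≥ 0.

Maximize: z = -8y1 - 9y2 - 14y3 - 14y4

Subject to:
  y1 + y3 + 4y4 ≥ 9
  y2 + 2y3 + 4y4 ≥ 6
  y1, y2, y3, y4 ≥ 0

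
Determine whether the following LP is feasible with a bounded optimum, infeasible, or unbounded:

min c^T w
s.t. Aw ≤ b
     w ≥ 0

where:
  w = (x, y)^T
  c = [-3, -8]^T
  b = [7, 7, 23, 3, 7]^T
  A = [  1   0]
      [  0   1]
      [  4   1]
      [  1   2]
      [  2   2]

Feasible with a bounded optimal solution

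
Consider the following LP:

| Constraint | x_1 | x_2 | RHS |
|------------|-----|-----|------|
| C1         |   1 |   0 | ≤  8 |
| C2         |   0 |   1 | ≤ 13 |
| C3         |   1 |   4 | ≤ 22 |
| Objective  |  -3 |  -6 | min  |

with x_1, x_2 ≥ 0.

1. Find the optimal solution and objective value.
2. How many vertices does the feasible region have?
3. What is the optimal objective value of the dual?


1. x_1 = 8, x_2 = 3.5, z = -45
2. 4
3. -45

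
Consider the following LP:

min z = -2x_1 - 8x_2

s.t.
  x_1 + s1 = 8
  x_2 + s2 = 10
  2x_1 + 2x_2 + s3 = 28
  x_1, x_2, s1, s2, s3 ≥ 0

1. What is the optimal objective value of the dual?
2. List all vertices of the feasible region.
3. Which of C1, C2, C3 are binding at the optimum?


1. -88
2. (0, 0), (8, 0), (8, 6), (4, 10), (0, 10)
3. C2, C3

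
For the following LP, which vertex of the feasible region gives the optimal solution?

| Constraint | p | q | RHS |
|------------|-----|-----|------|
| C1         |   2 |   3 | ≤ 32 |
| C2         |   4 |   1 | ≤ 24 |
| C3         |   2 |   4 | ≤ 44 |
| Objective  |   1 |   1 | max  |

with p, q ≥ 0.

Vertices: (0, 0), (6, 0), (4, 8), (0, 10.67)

Evaluate the objective at each vertex of the feasible region:
  z(0, 0) = 0
  z(6, 0) = 6
  z(4, 8) = 12  ←
  z(0, 10.67) = 10.67
The maximum is at p = 4, q = 8.

(4, 8)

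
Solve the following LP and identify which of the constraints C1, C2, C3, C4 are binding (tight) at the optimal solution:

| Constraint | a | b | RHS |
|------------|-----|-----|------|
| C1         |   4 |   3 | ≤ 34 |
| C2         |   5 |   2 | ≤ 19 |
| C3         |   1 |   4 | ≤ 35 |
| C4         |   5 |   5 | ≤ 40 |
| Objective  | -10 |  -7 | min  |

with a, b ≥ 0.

At a = 1, b = 7, compute slack b - a·x for each constraint:
  C1: 34 − 25 = 9  (slack)
  C2: 19 − 19 = 0  (binding)
  C3: 35 − 29 = 6  (slack)
  C4: 40 − 40 = 0  (binding)

Optimal: a = 1, b = 7
Binding: C2, C4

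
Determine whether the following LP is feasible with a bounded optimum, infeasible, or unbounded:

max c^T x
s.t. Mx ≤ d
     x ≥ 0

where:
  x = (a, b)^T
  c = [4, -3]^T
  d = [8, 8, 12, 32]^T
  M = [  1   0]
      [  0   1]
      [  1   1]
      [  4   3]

Feasible with a bounded optimal solution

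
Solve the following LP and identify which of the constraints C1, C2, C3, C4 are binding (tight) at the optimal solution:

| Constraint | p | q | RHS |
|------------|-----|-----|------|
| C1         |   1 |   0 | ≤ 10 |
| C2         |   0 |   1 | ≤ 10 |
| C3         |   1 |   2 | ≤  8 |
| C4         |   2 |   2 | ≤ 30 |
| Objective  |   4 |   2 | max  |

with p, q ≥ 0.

At p = 8, q = 0, compute slack b - a·x for each constraint:
  C1: 10 − 8 = 2  (slack)
  C2: 10 − 0 = 10  (slack)
  C3: 8 − 8 = 0  (binding)
  C4: 30 − 16 = 14  (slack)

Optimal: p = 8, q = 0
Binding: C3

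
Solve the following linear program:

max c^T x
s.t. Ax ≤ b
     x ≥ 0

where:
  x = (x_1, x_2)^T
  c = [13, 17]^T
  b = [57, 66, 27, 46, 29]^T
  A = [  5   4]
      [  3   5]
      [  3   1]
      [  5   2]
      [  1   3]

Evaluate the objective at each vertex of the feasible region:
  z(0, 0) = 0
  z(9, 0) = 117
  z(8, 3) = 155
  z(7, 5.5) = 184.5
  z(5, 8) = 201  ←
  z(0, 9.667) = 164.3
The maximum is at x_1 = 5, x_2 = 8.

x_1 = 5, x_2 = 8, z = 201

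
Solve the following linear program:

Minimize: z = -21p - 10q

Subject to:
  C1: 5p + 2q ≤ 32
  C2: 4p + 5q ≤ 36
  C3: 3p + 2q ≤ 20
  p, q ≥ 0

Evaluate the objective at each vertex of the feasible region:
  z(0, 0) = 0
  z(6.4, 0) = -134.4
  z(6, 1) = -136  ←
  z(4, 4) = -124
  z(0, 7.2) = -72
The minimum is at p = 6, q = 1.

p = 6, q = 1, z = -136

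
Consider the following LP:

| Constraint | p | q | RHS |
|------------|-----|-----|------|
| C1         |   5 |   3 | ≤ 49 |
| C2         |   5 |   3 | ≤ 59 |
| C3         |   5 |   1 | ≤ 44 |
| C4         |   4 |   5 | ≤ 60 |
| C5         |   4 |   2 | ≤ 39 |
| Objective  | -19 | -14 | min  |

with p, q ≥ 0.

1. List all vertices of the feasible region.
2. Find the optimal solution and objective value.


1. (0, 0), (8.8, 0), (8.3, 2.5), (5, 8), (0, 12)
2. p = 5, q = 8, z = -207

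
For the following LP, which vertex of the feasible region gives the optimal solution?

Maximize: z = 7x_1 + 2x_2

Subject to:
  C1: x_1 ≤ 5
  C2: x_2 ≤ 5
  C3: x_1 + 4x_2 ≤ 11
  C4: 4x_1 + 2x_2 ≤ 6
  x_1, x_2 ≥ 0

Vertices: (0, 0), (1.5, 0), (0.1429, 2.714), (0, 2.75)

Evaluate the objective at each vertex of the feasible region:
  z(0, 0) = 0
  z(1.5, 0) = 10.5  ←
  z(0.1429, 2.714) = 6.429
  z(0, 2.75) = 5.5
The maximum is at x_1 = 1.5, x_2 = 0.

(1.5, 0)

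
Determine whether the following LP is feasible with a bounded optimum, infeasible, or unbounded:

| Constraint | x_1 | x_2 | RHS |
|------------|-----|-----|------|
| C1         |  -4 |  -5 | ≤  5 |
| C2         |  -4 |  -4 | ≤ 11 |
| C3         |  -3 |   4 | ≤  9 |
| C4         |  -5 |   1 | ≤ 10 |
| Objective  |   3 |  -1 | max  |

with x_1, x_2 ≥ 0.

Unbounded (objective can increase without bound)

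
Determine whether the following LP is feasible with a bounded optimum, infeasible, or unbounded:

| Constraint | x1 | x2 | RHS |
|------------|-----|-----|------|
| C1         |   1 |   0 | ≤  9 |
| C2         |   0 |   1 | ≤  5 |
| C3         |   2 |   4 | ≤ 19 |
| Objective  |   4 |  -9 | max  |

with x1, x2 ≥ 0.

Feasible with a bounded optimal solution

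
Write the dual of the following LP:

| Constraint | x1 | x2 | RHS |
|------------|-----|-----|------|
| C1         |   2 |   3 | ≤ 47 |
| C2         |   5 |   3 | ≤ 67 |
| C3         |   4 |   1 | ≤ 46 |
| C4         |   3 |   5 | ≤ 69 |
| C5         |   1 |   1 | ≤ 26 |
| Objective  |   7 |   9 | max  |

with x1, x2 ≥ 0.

Primal max cᵀx s.t. Ax ≤ b, x ≥ 0  →  Dual min bᵀy s.t. Aᵀy ≥ c, y ≥ 0.

Minimize: z = 47y1 + 67y2 + 46y3 + 69y4 + 26y5

Subject to:
  2y1 + 5y2 + 4y3 + 3y4 + y5 ≥ 7
  3y1 + 3y2 + y3 + 5y4 + y5 ≥ 9
  y1, y2, y3, y4, y5 ≥ 0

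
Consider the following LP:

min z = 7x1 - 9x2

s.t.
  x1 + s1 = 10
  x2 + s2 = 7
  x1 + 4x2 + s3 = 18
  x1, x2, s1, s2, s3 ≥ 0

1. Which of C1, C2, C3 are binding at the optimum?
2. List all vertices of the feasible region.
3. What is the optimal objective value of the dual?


1. C3
2. (0, 0), (10, 0), (10, 2), (0, 4.5)
3. -40.5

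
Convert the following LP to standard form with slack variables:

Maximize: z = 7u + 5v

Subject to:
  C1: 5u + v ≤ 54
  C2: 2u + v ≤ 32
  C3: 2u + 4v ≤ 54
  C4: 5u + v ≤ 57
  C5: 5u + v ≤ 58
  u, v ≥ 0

max z = 7u + 5v

s.t.
  5u + v + s1 = 54
  2u + v + s2 = 32
  2u + 4v + s3 = 54
  5u + v + s4 = 57
  5u + v + s5 = 58
  u, v, s1, s2, s3, s4, s5 ≥ 0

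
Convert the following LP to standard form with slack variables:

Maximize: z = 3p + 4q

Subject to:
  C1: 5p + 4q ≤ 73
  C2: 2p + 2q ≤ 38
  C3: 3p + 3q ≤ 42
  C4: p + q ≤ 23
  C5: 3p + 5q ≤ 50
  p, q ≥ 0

max z = 3p + 4q

s.t.
  5p + 4q + s1 = 73
  2p + 2q + s2 = 38
  3p + 3q + s3 = 42
  p + q + s4 = 23
  3p + 5q + s5 = 50
  p, q, s1, s2, s3, s4, s5 ≥ 0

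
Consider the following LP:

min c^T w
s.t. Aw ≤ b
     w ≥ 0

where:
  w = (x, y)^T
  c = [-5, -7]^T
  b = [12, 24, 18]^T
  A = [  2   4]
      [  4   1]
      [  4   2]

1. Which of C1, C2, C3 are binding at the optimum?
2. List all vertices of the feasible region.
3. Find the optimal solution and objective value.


1. C1, C3
2. (0, 0), (4.5, 0), (4, 1), (0, 3)
3. x = 4, y = 1, z = -27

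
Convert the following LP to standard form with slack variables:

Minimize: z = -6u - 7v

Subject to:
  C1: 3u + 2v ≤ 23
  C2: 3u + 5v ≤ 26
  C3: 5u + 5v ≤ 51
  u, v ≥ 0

min z = -6u - 7v

s.t.
  3u + 2v + s1 = 23
  3u + 5v + s2 = 26
  5u + 5v + s3 = 51
  u, v, s1, s2, s3 ≥ 0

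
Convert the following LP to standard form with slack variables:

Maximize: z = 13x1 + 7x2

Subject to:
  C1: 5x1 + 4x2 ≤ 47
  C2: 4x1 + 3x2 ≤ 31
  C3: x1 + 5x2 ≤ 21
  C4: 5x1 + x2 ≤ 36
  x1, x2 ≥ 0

max z = 13x1 + 7x2

s.t.
  5x1 + 4x2 + s1 = 47
  4x1 + 3x2 + s2 = 31
  x1 + 5x2 + s3 = 21
  5x1 + x2 + s4 = 36
  x1, x2, s1, s2, s3, s4 ≥ 0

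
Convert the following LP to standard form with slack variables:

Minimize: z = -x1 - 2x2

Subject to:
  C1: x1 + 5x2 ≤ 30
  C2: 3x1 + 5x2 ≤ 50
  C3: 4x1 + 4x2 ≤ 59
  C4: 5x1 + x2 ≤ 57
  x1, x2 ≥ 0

min z = -x1 - 2x2

s.t.
  x1 + 5x2 + s1 = 30
  3x1 + 5x2 + s2 = 50
  4x1 + 4x2 + s3 = 59
  5x1 + x2 + s4 = 57
  x1, x2, s1, s2, s3, s4 ≥ 0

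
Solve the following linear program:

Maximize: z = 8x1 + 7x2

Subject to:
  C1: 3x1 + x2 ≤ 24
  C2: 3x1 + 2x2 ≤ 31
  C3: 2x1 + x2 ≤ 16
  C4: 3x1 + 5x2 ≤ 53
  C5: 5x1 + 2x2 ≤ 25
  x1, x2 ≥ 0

Evaluate the objective at each vertex of the feasible region:
  z(0, 0) = 0
  z(5, 0) = 40
  z(1, 10) = 78  ←
  z(0, 10.6) = 74.2
The maximum is at x1 = 1, x2 = 10.

x1 = 1, x2 = 10, z = 78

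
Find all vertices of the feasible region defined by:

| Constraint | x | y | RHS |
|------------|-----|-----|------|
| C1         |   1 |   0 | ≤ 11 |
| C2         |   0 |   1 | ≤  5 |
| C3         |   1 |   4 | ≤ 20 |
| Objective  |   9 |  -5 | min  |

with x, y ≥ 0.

(0, 0), (11, 0), (11, 2.25), (0, 5)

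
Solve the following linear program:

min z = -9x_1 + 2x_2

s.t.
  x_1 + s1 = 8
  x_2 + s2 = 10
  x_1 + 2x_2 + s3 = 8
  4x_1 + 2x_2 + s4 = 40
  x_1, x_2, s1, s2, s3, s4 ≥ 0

Evaluate the objective at each vertex of the feasible region:
  z(0, 0) = 0
  z(8, 0) = -72  ←
  z(0, 4) = 8
The minimum is at x_1 = 8, x_2 = 0.

x_1 = 8, x_2 = 0, z = -72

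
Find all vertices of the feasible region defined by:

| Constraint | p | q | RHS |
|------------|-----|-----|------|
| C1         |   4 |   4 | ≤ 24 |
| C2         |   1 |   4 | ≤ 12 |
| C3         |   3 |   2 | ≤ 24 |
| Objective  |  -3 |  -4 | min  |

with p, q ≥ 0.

(0, 0), (6, 0), (4, 2), (0, 3)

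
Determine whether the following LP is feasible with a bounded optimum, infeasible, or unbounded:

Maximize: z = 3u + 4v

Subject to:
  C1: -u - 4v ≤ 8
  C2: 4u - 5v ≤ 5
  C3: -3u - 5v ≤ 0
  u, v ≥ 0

Unbounded (objective can increase without bound)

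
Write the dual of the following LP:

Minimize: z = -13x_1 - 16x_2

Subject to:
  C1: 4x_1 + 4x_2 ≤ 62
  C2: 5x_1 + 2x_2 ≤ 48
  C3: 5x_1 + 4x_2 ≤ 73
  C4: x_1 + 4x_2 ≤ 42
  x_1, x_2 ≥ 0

Primal min cᵀx s.t. Ax ≤ b, x ≥ 0  →  Dual max −bᵀy s.t. Aᵀy ≥ −c, y ≥ 0.

Maximize: z = -62y1 - 48y2 - 73y3 - 42y4

Subject to:
  4y1 + 5y2 + 5y3 + y4 ≥ 13
  4y1 + 2y2 + 4y3 + 4y4 ≥ 16
  y1, y2, y3, y4 ≥ 0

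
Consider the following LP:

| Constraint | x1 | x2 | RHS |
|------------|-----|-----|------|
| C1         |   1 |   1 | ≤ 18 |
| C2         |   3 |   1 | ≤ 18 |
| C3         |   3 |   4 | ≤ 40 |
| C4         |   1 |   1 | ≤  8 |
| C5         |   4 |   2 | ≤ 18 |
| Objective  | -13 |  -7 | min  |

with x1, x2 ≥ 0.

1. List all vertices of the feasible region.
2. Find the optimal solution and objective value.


1. (0, 0), (4.5, 0), (1, 7), (0, 8)
2. x1 = 1, x2 = 7, z = -62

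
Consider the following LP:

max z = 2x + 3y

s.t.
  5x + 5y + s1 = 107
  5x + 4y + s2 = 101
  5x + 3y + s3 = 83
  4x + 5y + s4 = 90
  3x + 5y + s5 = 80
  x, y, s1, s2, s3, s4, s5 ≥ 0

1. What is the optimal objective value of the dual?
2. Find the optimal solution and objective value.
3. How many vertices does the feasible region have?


1. 50
2. x = 10, y = 10, z = 50
3. 5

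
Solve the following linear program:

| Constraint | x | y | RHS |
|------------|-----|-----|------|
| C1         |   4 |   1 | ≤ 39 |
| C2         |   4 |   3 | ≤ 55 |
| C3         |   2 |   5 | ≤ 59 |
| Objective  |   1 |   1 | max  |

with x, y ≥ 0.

Evaluate the objective at each vertex of the feasible region:
  z(0, 0) = 0
  z(9.75, 0) = 9.75
  z(7.75, 8) = 15.75
  z(7, 9) = 16  ←
  z(0, 11.8) = 11.8
The maximum is at x = 7, y = 9.

x = 7, y = 9, z = 16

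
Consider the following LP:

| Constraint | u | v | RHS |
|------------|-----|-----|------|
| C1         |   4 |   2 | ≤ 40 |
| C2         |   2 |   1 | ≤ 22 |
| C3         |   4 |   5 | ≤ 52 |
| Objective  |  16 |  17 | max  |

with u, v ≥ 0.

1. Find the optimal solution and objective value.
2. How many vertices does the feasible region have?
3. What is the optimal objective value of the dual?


1. u = 8, v = 4, z = 196
2. 4
3. 196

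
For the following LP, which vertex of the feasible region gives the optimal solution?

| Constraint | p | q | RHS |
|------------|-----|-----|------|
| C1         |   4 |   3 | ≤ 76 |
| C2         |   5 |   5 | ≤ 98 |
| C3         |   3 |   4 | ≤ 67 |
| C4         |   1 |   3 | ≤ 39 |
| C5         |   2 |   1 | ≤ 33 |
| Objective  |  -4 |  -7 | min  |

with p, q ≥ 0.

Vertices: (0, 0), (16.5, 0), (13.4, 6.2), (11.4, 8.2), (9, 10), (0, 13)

Evaluate the objective at each vertex of the feasible region:
  z(0, 0) = 0
  z(16.5, 0) = -66
  z(13.4, 6.2) = -97
  z(11.4, 8.2) = -103
  z(9, 10) = -106  ←
  z(0, 13) = -91
The minimum is at p = 9, q = 10.

(9, 10)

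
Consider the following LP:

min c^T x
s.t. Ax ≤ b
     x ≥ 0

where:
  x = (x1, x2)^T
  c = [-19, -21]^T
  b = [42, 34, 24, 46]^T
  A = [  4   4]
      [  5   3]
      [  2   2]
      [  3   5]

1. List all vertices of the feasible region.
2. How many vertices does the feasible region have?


1. (0, 0), (6.8, 0), (2, 8), (0, 9.2)
2. 4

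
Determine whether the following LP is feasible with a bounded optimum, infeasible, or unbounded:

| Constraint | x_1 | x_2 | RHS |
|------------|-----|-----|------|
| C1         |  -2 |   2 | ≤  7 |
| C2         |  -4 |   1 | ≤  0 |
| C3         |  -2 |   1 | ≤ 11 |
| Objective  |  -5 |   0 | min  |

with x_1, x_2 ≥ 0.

Unbounded (objective can decrease without bound)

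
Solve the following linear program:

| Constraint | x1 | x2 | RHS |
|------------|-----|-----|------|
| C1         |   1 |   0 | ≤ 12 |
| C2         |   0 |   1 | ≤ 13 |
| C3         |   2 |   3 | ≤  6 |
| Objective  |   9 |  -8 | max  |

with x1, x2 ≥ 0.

Evaluate the objective at each vertex of the feasible region:
  z(0, 0) = 0
  z(3, 0) = 27  ←
  z(0, 2) = -16
The maximum is at x1 = 3, x2 = 0.

x1 = 3, x2 = 0, z = 27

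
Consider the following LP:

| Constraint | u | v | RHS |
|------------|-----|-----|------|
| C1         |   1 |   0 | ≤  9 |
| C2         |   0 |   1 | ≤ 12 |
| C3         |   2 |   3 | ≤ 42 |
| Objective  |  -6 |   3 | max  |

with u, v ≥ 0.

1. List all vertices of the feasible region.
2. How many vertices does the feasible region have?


1. (0, 0), (9, 0), (9, 8), (3, 12), (0, 12)
2. 5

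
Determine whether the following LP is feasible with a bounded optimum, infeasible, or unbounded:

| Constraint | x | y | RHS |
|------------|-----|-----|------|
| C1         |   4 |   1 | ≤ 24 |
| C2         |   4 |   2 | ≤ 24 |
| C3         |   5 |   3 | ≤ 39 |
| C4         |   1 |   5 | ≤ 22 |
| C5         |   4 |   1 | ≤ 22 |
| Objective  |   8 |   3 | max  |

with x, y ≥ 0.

Feasible with a bounded optimal solution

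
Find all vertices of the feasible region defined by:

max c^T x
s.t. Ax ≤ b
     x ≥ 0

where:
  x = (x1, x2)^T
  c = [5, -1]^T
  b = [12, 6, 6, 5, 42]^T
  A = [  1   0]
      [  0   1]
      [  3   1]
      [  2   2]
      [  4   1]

(0, 0), (2, 0), (1.75, 0.75), (0, 2.5)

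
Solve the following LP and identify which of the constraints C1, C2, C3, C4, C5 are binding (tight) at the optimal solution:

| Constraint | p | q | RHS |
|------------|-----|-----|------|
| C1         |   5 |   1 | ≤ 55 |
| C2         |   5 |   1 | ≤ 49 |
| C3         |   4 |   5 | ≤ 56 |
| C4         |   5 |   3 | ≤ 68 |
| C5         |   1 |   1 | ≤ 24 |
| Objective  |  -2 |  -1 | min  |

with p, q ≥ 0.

At p = 9, q = 4, compute slack b - a·x for each constraint:
  C1: 55 − 49 = 6  (slack)
  C2: 49 − 49 = 0  (binding)
  C3: 56 − 56 = 0  (binding)
  C4: 68 − 57 = 11  (slack)
  C5: 24 − 13 = 11  (slack)

Optimal: p = 9, q = 4
Binding: C2, C3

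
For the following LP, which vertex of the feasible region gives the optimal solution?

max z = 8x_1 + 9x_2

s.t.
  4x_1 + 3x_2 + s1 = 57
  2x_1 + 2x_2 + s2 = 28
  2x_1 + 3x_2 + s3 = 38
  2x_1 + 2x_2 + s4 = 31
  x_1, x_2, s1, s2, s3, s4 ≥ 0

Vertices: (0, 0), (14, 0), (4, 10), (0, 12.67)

Evaluate the objective at each vertex of the feasible region:
  z(0, 0) = 0
  z(14, 0) = 112
  z(4, 10) = 122  ←
  z(0, 12.67) = 114
The maximum is at x_1 = 4, x_2 = 10.

(4, 10)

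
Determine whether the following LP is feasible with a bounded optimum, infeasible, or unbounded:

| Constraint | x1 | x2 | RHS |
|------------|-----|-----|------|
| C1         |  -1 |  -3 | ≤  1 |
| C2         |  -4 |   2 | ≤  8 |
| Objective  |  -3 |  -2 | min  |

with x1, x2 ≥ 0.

Unbounded (objective can decrease without bound)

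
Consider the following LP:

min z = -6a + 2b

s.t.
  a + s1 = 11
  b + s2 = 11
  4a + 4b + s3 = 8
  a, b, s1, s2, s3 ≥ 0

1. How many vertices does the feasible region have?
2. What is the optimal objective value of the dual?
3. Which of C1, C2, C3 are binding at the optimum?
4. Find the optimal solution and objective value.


1. 3
2. -12
3. C3
4. a = 2, b = 0, z = -12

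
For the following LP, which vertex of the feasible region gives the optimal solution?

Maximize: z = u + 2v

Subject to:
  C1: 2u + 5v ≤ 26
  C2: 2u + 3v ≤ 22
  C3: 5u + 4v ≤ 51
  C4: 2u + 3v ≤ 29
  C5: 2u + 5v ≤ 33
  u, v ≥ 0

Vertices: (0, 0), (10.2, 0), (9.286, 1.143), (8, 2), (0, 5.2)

Evaluate the objective at each vertex of the feasible region:
  z(0, 0) = 0
  z(10.2, 0) = 10.2
  z(9.286, 1.143) = 11.57
  z(8, 2) = 12  ←
  z(0, 5.2) = 10.4
The maximum is at u = 8, v = 2.

(8, 2)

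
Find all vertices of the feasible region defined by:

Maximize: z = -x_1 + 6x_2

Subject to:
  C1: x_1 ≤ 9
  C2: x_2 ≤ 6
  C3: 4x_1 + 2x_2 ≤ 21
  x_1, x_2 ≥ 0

(0, 0), (5.25, 0), (2.25, 6), (0, 6)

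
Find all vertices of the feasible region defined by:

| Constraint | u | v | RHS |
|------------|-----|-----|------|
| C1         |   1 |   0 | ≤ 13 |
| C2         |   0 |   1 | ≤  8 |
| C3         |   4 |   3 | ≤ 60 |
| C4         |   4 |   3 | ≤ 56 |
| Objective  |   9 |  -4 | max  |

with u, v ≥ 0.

(0, 0), (13, 0), (13, 1.333), (8, 8), (0, 8)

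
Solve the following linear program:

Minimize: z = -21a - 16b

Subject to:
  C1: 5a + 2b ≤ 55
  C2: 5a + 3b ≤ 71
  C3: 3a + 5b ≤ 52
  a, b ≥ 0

Evaluate the objective at each vertex of the feasible region:
  z(0, 0) = 0
  z(11, 0) = -231
  z(9, 5) = -269  ←
  z(0, 10.4) = -166.4
The minimum is at a = 9, b = 5.

a = 9, b = 5, z = -269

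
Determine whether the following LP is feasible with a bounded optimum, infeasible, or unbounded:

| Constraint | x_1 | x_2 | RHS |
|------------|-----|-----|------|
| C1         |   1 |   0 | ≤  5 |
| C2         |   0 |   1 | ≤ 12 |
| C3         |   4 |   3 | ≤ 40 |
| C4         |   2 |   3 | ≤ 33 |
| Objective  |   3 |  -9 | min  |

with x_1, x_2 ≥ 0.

Feasible with a bounded optimal solution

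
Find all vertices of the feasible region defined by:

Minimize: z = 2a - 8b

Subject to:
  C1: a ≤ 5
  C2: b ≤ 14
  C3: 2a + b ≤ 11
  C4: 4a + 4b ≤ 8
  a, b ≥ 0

(0, 0), (2, 0), (0, 2)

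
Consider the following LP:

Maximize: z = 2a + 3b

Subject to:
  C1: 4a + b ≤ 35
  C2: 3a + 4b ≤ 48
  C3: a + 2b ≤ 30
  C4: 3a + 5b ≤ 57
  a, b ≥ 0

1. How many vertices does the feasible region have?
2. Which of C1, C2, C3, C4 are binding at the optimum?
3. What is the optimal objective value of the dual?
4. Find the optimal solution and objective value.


1. 5
2. C2, C4
3. 35
4. a = 4, b = 9, z = 35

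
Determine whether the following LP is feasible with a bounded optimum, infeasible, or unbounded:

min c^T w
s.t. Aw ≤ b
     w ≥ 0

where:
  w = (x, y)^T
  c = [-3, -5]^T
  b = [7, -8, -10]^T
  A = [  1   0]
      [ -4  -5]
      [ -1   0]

Infeasible (no feasible solution exists)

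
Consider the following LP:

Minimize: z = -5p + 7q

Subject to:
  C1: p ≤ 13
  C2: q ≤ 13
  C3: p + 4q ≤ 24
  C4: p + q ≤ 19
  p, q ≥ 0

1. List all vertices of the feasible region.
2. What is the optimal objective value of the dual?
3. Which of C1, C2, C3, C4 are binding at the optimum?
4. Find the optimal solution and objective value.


1. (0, 0), (13, 0), (13, 2.75), (0, 6)
2. -65
3. C1
4. p = 13, q = 0, z = -65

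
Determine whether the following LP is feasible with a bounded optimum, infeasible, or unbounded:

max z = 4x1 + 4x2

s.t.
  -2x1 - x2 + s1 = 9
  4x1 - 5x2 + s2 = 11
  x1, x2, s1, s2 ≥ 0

Unbounded (objective can increase without bound)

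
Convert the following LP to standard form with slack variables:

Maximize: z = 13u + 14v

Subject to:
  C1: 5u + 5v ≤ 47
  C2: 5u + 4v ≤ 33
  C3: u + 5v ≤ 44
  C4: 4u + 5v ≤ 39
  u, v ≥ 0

max z = 13u + 14v

s.t.
  5u + 5v + s1 = 47
  5u + 4v + s2 = 33
  u + 5v + s3 = 44
  4u + 5v + s4 = 39
  u, v, s1, s2, s3, s4 ≥ 0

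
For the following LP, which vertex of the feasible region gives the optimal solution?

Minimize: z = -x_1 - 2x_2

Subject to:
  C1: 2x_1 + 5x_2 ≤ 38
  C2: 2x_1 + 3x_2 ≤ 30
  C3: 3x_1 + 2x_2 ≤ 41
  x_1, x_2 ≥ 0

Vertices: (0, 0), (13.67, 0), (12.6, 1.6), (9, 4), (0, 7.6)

Evaluate the objective at each vertex of the feasible region:
  z(0, 0) = 0
  z(13.67, 0) = -13.67
  z(12.6, 1.6) = -15.8
  z(9, 4) = -17  ←
  z(0, 7.6) = -15.2
The minimum is at x_1 = 9, x_2 = 4.

(9, 4)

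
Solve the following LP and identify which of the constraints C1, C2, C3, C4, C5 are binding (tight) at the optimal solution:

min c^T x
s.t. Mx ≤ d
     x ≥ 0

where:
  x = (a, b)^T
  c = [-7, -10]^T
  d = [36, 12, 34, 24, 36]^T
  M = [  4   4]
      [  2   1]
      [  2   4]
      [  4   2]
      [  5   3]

At a = 1, b = 8, compute slack b - a·x for each constraint:
  C1: 36 − 36 = 0  (binding)
  C2: 12 − 10 = 2  (slack)
  C3: 34 − 34 = 0  (binding)
  C4: 24 − 20 = 4  (slack)
  C5: 36 − 29 = 7  (slack)

Optimal: a = 1, b = 8
Binding: C1, C3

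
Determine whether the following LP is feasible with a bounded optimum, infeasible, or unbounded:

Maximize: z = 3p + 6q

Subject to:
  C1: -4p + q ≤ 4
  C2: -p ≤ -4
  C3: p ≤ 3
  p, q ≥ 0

Infeasible (no feasible solution exists)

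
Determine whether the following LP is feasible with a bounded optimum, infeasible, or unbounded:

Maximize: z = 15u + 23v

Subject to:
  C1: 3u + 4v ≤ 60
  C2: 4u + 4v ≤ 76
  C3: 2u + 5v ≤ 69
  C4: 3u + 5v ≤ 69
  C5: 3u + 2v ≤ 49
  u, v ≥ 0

Feasible with a bounded optimal solution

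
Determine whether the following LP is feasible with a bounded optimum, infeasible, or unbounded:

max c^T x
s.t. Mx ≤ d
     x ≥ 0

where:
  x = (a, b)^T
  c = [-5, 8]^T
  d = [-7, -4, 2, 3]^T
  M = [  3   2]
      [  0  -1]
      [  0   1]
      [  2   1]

Infeasible (no feasible solution exists)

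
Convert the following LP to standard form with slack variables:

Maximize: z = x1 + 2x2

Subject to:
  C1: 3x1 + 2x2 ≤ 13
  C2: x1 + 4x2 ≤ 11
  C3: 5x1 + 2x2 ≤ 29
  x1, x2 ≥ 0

max z = x1 + 2x2

s.t.
  3x1 + 2x2 + s1 = 13
  x1 + 4x2 + s2 = 11
  5x1 + 2x2 + s3 = 29
  x1, x2, s1, s2, s3 ≥ 0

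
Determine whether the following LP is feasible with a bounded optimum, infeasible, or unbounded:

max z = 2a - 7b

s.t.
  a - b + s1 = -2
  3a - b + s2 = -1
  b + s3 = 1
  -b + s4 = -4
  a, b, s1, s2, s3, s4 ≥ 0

Infeasible (no feasible solution exists)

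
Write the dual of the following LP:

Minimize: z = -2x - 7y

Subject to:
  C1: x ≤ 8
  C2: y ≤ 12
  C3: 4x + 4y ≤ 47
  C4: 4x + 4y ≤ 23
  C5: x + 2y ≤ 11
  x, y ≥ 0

Primal min cᵀx s.t. Ax ≤ b, x ≥ 0  →  Dual max −bᵀy s.t. Aᵀy ≥ −c, y ≥ 0.

Maximize: z = -8y1 - 12y2 - 47y3 - 23y4 - 11y5

Subject to:
  y1 + 4y3 + 4y4 + y5 ≥ 2
  y2 + 4y3 + 4y4 + 2y5 ≥ 7
  y1, y2, y3, y4, y5 ≥ 0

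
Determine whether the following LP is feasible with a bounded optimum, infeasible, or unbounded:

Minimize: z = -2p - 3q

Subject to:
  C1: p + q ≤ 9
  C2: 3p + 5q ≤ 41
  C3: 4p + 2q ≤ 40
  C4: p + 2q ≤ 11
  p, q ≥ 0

Feasible with a bounded optimal solution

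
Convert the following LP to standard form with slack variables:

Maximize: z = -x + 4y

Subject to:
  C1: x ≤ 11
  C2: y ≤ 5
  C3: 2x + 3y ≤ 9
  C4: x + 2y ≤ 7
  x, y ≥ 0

max z = -x + 4y

s.t.
  x + s1 = 11
  y + s2 = 5
  2x + 3y + s3 = 9
  x + 2y + s4 = 7
  x, y, s1, s2, s3, s4 ≥ 0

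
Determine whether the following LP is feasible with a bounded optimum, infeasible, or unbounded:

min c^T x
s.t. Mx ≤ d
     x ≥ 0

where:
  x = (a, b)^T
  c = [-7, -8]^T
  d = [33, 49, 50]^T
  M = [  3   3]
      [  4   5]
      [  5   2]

Feasible with a bounded optimal solution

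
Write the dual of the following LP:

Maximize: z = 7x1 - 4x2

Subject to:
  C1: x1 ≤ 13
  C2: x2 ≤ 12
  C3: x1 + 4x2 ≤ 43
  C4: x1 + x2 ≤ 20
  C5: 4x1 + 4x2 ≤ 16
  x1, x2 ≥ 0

Primal max cᵀx s.t. Ax ≤ b, x ≥ 0  →  Dual min bᵀy s.t. Aᵀy ≥ c, y ≥ 0.

Minimize: z = 13y1 + 12y2 + 43y3 + 20y4 + 16y5

Subject to:
  y1 + y3 + y4 + 4y5 ≥ 7
  y2 + 4y3 + y4 + 4y5 ≥ -4
  y1, y2, y3, y4, y5 ≥ 0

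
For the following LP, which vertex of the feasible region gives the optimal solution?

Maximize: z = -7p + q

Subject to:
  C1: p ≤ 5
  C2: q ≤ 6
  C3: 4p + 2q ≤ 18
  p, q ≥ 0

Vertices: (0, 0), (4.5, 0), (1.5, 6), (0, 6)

Evaluate the objective at each vertex of the feasible region:
  z(0, 0) = 0
  z(4.5, 0) = -31.5
  z(1.5, 6) = -4.5
  z(0, 6) = 6  ←
The maximum is at p = 0, q = 6.

(0, 6)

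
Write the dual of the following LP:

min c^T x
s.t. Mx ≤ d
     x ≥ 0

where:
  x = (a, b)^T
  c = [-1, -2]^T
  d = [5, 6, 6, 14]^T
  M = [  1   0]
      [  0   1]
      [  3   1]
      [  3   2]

Primal min cᵀx s.t. Ax ≤ b, x ≥ 0  →  Dual max −bᵀy s.t. Aᵀy ≥ −c, y ≥ 0.

Maximize: z = -5y1 - 6y2 - 6y3 - 14y4

Subject to:
  y1 + 3y3 + 3y4 ≥ 1
  y2 + y3 + 2y4 ≥ 2
  y1, y2, y3, y4 ≥ 0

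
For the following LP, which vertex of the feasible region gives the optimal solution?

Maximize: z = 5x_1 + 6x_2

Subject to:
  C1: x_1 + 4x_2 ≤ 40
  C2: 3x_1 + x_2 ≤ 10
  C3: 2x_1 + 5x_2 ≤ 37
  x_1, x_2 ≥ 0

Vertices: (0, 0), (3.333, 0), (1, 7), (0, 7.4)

Evaluate the objective at each vertex of the feasible region:
  z(0, 0) = 0
  z(3.333, 0) = 16.67
  z(1, 7) = 47  ←
  z(0, 7.4) = 44.4
The maximum is at x_1 = 1, x_2 = 7.

(1, 7)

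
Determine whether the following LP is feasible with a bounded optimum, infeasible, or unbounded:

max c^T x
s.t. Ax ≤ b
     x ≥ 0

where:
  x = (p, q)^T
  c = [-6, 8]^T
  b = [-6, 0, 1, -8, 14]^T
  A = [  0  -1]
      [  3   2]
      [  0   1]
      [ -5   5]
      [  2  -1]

Infeasible (no feasible solution exists)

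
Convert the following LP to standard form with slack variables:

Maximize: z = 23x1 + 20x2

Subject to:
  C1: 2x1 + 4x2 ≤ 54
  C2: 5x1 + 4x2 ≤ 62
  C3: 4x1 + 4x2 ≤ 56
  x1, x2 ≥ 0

max z = 23x1 + 20x2

s.t.
  2x1 + 4x2 + s1 = 54
  5x1 + 4x2 + s2 = 62
  4x1 + 4x2 + s3 = 56
  x1, x2, s1, s2, s3 ≥ 0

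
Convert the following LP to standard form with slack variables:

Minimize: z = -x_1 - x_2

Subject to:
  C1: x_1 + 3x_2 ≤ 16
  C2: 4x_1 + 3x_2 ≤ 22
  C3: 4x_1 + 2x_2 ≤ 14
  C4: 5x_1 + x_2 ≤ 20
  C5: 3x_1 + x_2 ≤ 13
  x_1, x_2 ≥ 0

min z = -x_1 - x_2

s.t.
  x_1 + 3x_2 + s1 = 16
  4x_1 + 3x_2 + s2 = 22
  4x_1 + 2x_2 + s3 = 14
  5x_1 + x_2 + s4 = 20
  3x_1 + x_2 + s5 = 13
  x_1, x_2, s1, s2, s3, s4, s5 ≥ 0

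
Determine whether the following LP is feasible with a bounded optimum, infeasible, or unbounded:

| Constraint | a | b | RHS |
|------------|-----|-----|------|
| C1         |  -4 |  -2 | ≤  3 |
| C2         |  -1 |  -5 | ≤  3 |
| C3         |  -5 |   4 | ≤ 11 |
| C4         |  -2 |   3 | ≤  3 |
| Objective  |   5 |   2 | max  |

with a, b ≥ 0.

Unbounded (objective can increase without bound)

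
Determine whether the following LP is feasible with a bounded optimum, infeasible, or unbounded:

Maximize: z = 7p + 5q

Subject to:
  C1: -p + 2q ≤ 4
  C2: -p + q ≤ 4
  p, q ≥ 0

Unbounded (objective can increase without bound)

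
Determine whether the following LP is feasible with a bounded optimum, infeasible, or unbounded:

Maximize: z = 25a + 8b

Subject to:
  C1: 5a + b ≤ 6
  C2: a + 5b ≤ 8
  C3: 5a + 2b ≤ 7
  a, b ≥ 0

Feasible with a bounded optimal solution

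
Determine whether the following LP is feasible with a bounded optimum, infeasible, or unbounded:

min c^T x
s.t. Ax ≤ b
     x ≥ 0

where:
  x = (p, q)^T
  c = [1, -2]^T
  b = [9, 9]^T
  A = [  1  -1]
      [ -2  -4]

Unbounded (objective can decrease without bound)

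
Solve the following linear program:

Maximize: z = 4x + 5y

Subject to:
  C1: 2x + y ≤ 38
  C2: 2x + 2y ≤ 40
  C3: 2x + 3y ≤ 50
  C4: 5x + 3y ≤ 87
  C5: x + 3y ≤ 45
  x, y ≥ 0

Evaluate the objective at each vertex of the feasible region:
  z(0, 0) = 0
  z(17.4, 0) = 69.6
  z(13.5, 6.5) = 86.5
  z(10, 10) = 90  ←
  z(5, 13.33) = 86.67
  z(0, 15) = 75
The maximum is at x = 10, y = 10.

x = 10, y = 10, z = 90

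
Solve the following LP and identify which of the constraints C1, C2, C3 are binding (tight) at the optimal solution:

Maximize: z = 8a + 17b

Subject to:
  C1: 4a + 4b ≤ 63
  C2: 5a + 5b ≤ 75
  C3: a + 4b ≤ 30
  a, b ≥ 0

At a = 10, b = 5, compute slack b - a·x for each constraint:
  C1: 63 − 60 = 3  (slack)
  C2: 75 − 75 = 0  (binding)
  C3: 30 − 30 = 0  (binding)

Optimal: a = 10, b = 5
Binding: C2, C3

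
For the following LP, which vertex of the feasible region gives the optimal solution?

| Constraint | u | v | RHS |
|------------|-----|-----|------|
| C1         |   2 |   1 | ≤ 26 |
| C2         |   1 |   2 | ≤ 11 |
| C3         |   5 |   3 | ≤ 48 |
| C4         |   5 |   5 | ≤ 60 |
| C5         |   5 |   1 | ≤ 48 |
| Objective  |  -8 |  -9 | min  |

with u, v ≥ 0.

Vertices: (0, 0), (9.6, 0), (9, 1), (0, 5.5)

Evaluate the objective at each vertex of the feasible region:
  z(0, 0) = 0
  z(9.6, 0) = -76.8
  z(9, 1) = -81  ←
  z(0, 5.5) = -49.5
The minimum is at u = 9, v = 1.

(9, 1)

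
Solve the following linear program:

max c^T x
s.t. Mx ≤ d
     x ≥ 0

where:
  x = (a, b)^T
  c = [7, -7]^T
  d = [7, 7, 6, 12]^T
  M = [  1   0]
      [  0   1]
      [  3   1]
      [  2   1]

Evaluate the objective at each vertex of the feasible region:
  z(0, 0) = 0
  z(2, 0) = 14  ←
  z(0, 6) = -42
The maximum is at a = 2, b = 0.

a = 2, b = 0, z = 14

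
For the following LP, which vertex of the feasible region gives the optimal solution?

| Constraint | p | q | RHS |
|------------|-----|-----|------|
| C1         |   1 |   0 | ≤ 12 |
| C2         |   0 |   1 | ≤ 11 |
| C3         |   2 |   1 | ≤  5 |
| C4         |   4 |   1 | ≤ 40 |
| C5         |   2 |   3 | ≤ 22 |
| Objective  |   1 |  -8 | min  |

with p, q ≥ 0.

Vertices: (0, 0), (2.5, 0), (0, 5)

Evaluate the objective at each vertex of the feasible region:
  z(0, 0) = 0
  z(2.5, 0) = 2.5
  z(0, 5) = -40  ←
The minimum is at p = 0, q = 5.

(0, 5)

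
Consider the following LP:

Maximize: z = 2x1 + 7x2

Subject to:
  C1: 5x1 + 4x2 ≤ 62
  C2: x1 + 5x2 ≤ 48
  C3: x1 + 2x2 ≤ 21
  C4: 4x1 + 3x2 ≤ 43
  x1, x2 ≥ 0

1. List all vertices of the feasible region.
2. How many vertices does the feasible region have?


1. (0, 0), (10.75, 0), (4.6, 8.2), (3, 9), (0, 9.6)
2. 5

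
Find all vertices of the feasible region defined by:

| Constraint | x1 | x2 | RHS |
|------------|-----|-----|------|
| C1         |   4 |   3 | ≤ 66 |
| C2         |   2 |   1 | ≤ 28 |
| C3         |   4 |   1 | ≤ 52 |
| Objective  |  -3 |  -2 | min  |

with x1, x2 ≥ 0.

(0, 0), (13, 0), (12, 4), (9, 10), (0, 22)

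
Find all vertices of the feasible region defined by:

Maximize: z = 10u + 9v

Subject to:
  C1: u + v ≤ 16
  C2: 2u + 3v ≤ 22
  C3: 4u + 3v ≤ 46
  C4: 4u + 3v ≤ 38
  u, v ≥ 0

(0, 0), (9.5, 0), (8, 2), (0, 7.333)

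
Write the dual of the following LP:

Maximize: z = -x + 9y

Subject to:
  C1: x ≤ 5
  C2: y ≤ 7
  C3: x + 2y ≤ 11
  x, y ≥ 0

Primal max cᵀx s.t. Ax ≤ b, x ≥ 0  →  Dual min bᵀy s.t. Aᵀy ≥ c, y ≥ 0.

Minimize: z = 5y1 + 7y2 + 11y3

Subject to:
  y1 + y3 ≥ -1
  y2 + 2y3 ≥ 9
  y1, y2, y3 ≥ 0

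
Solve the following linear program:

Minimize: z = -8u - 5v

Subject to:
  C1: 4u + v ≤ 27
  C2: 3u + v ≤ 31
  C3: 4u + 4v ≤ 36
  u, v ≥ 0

Evaluate the objective at each vertex of the feasible region:
  z(0, 0) = 0
  z(6.75, 0) = -54
  z(6, 3) = -63  ←
  z(0, 9) = -45
The minimum is at u = 6, v = 3.

u = 6, v = 3, z = -63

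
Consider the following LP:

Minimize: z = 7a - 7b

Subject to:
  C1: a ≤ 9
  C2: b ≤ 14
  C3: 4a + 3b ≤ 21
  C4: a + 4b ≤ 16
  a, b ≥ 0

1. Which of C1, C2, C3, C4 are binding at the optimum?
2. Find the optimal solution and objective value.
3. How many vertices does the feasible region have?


1. C4
2. a = 0, b = 4, z = -28
3. 4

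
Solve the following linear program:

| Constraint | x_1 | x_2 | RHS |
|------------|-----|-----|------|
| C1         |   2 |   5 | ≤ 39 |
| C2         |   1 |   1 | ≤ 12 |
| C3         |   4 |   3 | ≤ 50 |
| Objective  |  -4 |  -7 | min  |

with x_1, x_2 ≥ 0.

Evaluate the objective at each vertex of the feasible region:
  z(0, 0) = 0
  z(12, 0) = -48
  z(7, 5) = -63  ←
  z(0, 7.8) = -54.6
The minimum is at x_1 = 7, x_2 = 5.

x_1 = 7, x_2 = 5, z = -63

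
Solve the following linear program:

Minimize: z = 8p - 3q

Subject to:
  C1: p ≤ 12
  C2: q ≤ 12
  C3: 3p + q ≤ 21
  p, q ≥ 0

Evaluate the objective at each vertex of the feasible region:
  z(0, 0) = 0
  z(7, 0) = 56
  z(3, 12) = -12
  z(0, 12) = -36  ←
The minimum is at p = 0, q = 12.

p = 0, q = 12, z = -36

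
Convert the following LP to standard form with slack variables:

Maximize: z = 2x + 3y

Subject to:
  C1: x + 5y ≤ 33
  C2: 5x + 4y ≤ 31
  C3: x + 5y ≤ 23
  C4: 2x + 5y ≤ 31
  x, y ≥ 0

max z = 2x + 3y

s.t.
  x + 5y + s1 = 33
  5x + 4y + s2 = 31
  x + 5y + s3 = 23
  2x + 5y + s4 = 31
  x, y, s1, s2, s3, s4 ≥ 0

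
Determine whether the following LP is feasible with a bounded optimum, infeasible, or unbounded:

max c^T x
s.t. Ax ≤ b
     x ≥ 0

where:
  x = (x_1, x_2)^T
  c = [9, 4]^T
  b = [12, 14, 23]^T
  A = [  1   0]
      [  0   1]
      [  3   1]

Feasible with a bounded optimal solution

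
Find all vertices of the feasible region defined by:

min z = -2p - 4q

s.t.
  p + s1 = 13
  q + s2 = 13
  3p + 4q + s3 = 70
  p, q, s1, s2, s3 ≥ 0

(0, 0), (13, 0), (13, 7.75), (6, 13), (0, 13)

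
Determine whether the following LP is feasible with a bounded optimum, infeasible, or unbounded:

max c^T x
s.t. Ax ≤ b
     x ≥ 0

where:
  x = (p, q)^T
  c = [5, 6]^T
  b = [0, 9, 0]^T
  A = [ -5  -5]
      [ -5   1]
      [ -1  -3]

Unbounded (objective can increase without bound)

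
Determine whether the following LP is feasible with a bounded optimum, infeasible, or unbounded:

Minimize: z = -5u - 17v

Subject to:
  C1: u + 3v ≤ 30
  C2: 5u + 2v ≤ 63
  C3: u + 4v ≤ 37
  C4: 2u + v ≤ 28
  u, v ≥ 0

Feasible with a bounded optimal solution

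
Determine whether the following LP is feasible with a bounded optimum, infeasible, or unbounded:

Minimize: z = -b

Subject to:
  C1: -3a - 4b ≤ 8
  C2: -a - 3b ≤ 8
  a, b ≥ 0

Unbounded (objective can decrease without bound)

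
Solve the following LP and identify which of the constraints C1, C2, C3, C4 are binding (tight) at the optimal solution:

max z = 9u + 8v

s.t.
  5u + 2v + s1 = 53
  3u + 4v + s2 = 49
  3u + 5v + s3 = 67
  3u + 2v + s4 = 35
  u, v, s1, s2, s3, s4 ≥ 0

At u = 7, v = 7, compute slack b - a·x for each constraint:
  C1: 53 − 49 = 4  (slack)
  C2: 49 − 49 = 0  (binding)
  C3: 67 − 56 = 11  (slack)
  C4: 35 − 35 = 0  (binding)

Optimal: u = 7, v = 7
Binding: C2, C4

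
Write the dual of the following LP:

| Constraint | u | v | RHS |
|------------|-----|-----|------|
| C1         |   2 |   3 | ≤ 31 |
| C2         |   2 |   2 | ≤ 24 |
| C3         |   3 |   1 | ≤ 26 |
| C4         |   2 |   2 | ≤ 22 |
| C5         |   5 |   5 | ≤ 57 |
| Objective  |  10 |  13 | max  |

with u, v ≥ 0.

Primal max cᵀx s.t. Ax ≤ b, x ≥ 0  →  Dual min bᵀy s.t. Aᵀy ≥ c, y ≥ 0.

Minimize: z = 31y1 + 24y2 + 26y3 + 22y4 + 57y5

Subject to:
  2y1 + 2y2 + 3y3 + 2y4 + 5y5 ≥ 10
  3y1 + 2y2 + y3 + 2y4 + 5y5 ≥ 13
  y1, y2, y3, y4, y5 ≥ 0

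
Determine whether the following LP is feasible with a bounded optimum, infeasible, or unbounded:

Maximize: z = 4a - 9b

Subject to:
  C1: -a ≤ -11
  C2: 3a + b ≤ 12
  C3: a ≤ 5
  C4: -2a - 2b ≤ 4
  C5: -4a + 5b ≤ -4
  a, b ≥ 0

Infeasible (no feasible solution exists)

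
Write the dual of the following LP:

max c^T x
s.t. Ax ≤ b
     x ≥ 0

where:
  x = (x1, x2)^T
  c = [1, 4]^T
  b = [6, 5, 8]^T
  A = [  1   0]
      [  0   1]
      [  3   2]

Primal max cᵀx s.t. Ax ≤ b, x ≥ 0  →  Dual min bᵀy s.t. Aᵀy ≥ c, y ≥ 0.

Minimize: z = 6y1 + 5y2 + 8y3

Subject to:
  y1 + 3y3 ≥ 1
  y2 + 2y3 ≥ 4
  y1, y2, y3 ≥ 0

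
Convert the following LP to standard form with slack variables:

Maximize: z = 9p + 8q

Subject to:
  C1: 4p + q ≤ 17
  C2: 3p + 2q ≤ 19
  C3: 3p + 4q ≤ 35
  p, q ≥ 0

max z = 9p + 8q

s.t.
  4p + q + s1 = 17
  3p + 2q + s2 = 19
  3p + 4q + s3 = 35
  p, q, s1, s2, s3 ≥ 0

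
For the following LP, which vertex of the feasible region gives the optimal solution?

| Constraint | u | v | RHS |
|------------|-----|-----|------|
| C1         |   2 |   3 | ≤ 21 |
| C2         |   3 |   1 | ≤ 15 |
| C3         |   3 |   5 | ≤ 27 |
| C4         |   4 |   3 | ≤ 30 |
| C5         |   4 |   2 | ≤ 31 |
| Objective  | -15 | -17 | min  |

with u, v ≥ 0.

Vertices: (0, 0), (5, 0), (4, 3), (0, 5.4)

Evaluate the objective at each vertex of the feasible region:
  z(0, 0) = 0
  z(5, 0) = -75
  z(4, 3) = -111  ←
  z(0, 5.4) = -91.8
The minimum is at u = 4, v = 3.

(4, 3)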